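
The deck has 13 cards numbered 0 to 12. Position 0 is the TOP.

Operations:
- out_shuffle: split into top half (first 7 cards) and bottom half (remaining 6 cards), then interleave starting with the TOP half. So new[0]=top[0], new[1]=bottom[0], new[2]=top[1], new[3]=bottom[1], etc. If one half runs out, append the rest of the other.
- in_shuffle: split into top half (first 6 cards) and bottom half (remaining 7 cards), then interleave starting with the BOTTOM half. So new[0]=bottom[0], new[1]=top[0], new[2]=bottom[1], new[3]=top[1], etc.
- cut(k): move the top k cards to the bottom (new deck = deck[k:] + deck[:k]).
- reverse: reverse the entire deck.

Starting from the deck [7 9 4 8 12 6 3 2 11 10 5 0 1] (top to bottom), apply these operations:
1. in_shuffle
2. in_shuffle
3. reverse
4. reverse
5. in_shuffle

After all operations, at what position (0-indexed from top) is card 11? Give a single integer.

Answer: 6

Derivation:
After op 1 (in_shuffle): [3 7 2 9 11 4 10 8 5 12 0 6 1]
After op 2 (in_shuffle): [10 3 8 7 5 2 12 9 0 11 6 4 1]
After op 3 (reverse): [1 4 6 11 0 9 12 2 5 7 8 3 10]
After op 4 (reverse): [10 3 8 7 5 2 12 9 0 11 6 4 1]
After op 5 (in_shuffle): [12 10 9 3 0 8 11 7 6 5 4 2 1]
Card 11 is at position 6.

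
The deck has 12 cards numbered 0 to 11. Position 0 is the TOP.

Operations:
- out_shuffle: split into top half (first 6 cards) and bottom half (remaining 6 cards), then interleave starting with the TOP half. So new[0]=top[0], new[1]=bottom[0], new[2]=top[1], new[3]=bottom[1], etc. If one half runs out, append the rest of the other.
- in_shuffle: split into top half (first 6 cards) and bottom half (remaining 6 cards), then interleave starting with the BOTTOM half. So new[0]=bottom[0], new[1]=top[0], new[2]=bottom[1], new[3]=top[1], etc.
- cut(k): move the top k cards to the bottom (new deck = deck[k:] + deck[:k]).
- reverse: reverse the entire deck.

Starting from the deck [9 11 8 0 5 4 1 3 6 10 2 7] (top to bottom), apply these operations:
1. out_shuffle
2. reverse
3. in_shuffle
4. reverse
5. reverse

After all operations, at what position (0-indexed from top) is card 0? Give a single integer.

After op 1 (out_shuffle): [9 1 11 3 8 6 0 10 5 2 4 7]
After op 2 (reverse): [7 4 2 5 10 0 6 8 3 11 1 9]
After op 3 (in_shuffle): [6 7 8 4 3 2 11 5 1 10 9 0]
After op 4 (reverse): [0 9 10 1 5 11 2 3 4 8 7 6]
After op 5 (reverse): [6 7 8 4 3 2 11 5 1 10 9 0]
Card 0 is at position 11.

Answer: 11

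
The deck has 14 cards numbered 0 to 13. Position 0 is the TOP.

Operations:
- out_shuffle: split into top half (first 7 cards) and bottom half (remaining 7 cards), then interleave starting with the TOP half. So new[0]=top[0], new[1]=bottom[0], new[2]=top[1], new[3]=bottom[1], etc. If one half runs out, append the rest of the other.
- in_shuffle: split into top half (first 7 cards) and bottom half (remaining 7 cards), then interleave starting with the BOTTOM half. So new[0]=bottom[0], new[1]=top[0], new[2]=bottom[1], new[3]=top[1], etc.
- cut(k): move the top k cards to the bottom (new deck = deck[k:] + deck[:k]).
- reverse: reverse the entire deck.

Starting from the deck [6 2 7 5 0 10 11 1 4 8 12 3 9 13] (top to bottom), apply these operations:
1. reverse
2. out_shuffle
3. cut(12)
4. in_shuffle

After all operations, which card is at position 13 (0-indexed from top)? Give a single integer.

Answer: 3

Derivation:
After op 1 (reverse): [13 9 3 12 8 4 1 11 10 0 5 7 2 6]
After op 2 (out_shuffle): [13 11 9 10 3 0 12 5 8 7 4 2 1 6]
After op 3 (cut(12)): [1 6 13 11 9 10 3 0 12 5 8 7 4 2]
After op 4 (in_shuffle): [0 1 12 6 5 13 8 11 7 9 4 10 2 3]
Position 13: card 3.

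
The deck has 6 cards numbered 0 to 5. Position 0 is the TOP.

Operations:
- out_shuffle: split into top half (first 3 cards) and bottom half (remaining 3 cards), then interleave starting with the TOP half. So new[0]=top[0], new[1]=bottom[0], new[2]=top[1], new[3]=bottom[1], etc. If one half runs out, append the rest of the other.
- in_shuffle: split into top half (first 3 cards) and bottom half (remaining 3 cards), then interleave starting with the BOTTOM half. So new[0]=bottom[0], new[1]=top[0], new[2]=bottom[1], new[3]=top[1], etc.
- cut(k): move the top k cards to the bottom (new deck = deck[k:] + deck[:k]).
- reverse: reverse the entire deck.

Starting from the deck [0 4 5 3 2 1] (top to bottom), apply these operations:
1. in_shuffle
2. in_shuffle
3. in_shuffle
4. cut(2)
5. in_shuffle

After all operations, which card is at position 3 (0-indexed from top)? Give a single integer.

After op 1 (in_shuffle): [3 0 2 4 1 5]
After op 2 (in_shuffle): [4 3 1 0 5 2]
After op 3 (in_shuffle): [0 4 5 3 2 1]
After op 4 (cut(2)): [5 3 2 1 0 4]
After op 5 (in_shuffle): [1 5 0 3 4 2]
Position 3: card 3.

Answer: 3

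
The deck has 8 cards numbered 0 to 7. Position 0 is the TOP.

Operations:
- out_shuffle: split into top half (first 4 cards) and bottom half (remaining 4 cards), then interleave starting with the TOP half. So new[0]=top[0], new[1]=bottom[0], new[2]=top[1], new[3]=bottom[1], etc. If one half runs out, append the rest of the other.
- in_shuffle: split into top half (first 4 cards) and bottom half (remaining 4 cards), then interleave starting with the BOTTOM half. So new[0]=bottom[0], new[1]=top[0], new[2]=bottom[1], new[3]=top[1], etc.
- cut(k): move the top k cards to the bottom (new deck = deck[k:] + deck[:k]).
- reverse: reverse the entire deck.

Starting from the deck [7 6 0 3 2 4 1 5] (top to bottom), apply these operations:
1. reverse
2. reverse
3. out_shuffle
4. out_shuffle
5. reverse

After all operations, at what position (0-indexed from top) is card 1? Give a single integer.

Answer: 4

Derivation:
After op 1 (reverse): [5 1 4 2 3 0 6 7]
After op 2 (reverse): [7 6 0 3 2 4 1 5]
After op 3 (out_shuffle): [7 2 6 4 0 1 3 5]
After op 4 (out_shuffle): [7 0 2 1 6 3 4 5]
After op 5 (reverse): [5 4 3 6 1 2 0 7]
Card 1 is at position 4.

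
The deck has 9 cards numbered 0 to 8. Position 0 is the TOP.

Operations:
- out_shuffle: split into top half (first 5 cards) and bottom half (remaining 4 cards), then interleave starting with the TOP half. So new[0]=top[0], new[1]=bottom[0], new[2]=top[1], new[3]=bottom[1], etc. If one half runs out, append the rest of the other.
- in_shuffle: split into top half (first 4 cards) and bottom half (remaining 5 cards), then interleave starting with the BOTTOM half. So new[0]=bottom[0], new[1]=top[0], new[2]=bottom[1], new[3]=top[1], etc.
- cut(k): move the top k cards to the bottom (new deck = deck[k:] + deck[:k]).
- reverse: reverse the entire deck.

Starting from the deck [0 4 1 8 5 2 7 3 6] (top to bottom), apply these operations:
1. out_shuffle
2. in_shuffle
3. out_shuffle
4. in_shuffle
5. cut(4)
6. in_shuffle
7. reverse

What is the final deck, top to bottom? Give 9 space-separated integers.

Answer: 4 6 7 5 1 0 3 2 8

Derivation:
After op 1 (out_shuffle): [0 2 4 7 1 3 8 6 5]
After op 2 (in_shuffle): [1 0 3 2 8 4 6 7 5]
After op 3 (out_shuffle): [1 4 0 6 3 7 2 5 8]
After op 4 (in_shuffle): [3 1 7 4 2 0 5 6 8]
After op 5 (cut(4)): [2 0 5 6 8 3 1 7 4]
After op 6 (in_shuffle): [8 2 3 0 1 5 7 6 4]
After op 7 (reverse): [4 6 7 5 1 0 3 2 8]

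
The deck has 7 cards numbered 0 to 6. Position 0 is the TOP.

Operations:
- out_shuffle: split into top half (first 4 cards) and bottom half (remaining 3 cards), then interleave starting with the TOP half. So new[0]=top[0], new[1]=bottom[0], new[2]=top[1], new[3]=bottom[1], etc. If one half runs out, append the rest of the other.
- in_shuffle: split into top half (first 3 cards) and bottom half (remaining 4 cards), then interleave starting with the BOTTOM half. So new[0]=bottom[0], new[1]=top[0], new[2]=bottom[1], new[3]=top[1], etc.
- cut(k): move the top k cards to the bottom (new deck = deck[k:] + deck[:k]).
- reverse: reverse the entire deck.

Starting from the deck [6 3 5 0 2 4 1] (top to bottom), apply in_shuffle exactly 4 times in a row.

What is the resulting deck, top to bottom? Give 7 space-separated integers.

After op 1 (in_shuffle): [0 6 2 3 4 5 1]
After op 2 (in_shuffle): [3 0 4 6 5 2 1]
After op 3 (in_shuffle): [6 3 5 0 2 4 1]
After op 4 (in_shuffle): [0 6 2 3 4 5 1]

Answer: 0 6 2 3 4 5 1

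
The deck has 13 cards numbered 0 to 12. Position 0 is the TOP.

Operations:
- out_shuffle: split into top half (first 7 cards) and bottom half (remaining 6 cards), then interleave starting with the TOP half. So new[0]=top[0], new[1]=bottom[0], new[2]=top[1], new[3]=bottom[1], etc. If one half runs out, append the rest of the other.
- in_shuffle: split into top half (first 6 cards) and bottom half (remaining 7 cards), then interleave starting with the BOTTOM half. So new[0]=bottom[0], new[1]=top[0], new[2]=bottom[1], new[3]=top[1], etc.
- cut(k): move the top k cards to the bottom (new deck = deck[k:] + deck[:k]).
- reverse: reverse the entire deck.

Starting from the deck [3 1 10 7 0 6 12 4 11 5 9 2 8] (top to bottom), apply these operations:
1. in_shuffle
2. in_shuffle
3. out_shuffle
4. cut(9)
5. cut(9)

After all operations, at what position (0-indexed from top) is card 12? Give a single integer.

Answer: 10

Derivation:
After op 1 (in_shuffle): [12 3 4 1 11 10 5 7 9 0 2 6 8]
After op 2 (in_shuffle): [5 12 7 3 9 4 0 1 2 11 6 10 8]
After op 3 (out_shuffle): [5 1 12 2 7 11 3 6 9 10 4 8 0]
After op 4 (cut(9)): [10 4 8 0 5 1 12 2 7 11 3 6 9]
After op 5 (cut(9)): [11 3 6 9 10 4 8 0 5 1 12 2 7]
Card 12 is at position 10.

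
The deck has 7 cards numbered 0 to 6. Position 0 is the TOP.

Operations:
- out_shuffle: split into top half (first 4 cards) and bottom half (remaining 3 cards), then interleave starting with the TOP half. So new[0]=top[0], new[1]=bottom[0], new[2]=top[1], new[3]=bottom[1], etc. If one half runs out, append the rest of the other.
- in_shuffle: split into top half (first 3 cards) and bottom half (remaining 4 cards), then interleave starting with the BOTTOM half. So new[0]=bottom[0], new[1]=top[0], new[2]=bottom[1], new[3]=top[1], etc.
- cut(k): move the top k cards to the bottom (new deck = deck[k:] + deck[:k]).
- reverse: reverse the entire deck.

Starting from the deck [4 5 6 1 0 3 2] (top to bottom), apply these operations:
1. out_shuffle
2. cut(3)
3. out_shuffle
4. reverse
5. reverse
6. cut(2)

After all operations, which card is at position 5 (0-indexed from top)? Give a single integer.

Answer: 3

Derivation:
After op 1 (out_shuffle): [4 0 5 3 6 2 1]
After op 2 (cut(3)): [3 6 2 1 4 0 5]
After op 3 (out_shuffle): [3 4 6 0 2 5 1]
After op 4 (reverse): [1 5 2 0 6 4 3]
After op 5 (reverse): [3 4 6 0 2 5 1]
After op 6 (cut(2)): [6 0 2 5 1 3 4]
Position 5: card 3.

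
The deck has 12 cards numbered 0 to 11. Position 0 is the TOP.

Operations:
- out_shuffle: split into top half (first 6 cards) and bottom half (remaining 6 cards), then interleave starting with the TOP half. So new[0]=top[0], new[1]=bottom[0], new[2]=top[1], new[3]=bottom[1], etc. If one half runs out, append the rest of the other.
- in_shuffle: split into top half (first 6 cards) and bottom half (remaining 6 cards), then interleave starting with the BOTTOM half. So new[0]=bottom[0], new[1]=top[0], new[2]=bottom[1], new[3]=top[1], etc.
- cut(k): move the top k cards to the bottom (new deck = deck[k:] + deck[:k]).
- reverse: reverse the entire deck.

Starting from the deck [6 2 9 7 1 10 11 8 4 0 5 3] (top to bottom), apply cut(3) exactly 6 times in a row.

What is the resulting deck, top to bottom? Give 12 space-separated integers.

Answer: 11 8 4 0 5 3 6 2 9 7 1 10

Derivation:
After op 1 (cut(3)): [7 1 10 11 8 4 0 5 3 6 2 9]
After op 2 (cut(3)): [11 8 4 0 5 3 6 2 9 7 1 10]
After op 3 (cut(3)): [0 5 3 6 2 9 7 1 10 11 8 4]
After op 4 (cut(3)): [6 2 9 7 1 10 11 8 4 0 5 3]
After op 5 (cut(3)): [7 1 10 11 8 4 0 5 3 6 2 9]
After op 6 (cut(3)): [11 8 4 0 5 3 6 2 9 7 1 10]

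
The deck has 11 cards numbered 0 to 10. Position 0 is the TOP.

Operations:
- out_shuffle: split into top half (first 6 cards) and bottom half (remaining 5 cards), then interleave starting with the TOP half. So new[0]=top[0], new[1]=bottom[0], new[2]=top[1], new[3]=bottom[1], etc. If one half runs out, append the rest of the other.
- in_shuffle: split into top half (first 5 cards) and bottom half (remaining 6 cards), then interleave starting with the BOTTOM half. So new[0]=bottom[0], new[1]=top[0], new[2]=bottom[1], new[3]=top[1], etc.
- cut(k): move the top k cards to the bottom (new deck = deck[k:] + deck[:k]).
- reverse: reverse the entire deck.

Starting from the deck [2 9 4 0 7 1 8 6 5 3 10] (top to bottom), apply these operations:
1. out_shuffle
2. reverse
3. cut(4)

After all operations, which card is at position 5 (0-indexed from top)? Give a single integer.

Answer: 8

Derivation:
After op 1 (out_shuffle): [2 8 9 6 4 5 0 3 7 10 1]
After op 2 (reverse): [1 10 7 3 0 5 4 6 9 8 2]
After op 3 (cut(4)): [0 5 4 6 9 8 2 1 10 7 3]
Position 5: card 8.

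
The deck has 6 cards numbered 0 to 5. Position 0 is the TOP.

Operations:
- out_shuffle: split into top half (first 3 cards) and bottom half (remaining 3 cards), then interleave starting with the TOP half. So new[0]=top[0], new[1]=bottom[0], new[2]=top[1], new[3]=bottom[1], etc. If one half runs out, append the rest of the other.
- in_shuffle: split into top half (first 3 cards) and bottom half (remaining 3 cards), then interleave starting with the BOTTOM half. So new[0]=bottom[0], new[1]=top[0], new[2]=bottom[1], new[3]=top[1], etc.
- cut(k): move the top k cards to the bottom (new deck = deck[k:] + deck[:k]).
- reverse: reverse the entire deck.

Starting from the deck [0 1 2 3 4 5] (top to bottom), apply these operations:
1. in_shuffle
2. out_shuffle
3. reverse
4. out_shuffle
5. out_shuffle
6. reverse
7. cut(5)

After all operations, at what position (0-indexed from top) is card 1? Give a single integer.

Answer: 5

Derivation:
After op 1 (in_shuffle): [3 0 4 1 5 2]
After op 2 (out_shuffle): [3 1 0 5 4 2]
After op 3 (reverse): [2 4 5 0 1 3]
After op 4 (out_shuffle): [2 0 4 1 5 3]
After op 5 (out_shuffle): [2 1 0 5 4 3]
After op 6 (reverse): [3 4 5 0 1 2]
After op 7 (cut(5)): [2 3 4 5 0 1]
Card 1 is at position 5.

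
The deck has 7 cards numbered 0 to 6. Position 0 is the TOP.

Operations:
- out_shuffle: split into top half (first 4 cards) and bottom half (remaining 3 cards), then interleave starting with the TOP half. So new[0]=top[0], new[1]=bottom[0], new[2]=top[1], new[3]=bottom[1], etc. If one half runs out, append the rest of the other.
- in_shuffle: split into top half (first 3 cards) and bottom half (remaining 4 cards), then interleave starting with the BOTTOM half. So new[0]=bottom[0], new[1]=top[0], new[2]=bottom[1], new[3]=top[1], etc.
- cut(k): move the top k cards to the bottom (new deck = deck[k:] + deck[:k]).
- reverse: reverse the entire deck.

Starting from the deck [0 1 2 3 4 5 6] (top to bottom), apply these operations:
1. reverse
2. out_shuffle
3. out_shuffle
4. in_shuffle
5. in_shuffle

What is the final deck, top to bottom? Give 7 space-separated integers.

After op 1 (reverse): [6 5 4 3 2 1 0]
After op 2 (out_shuffle): [6 2 5 1 4 0 3]
After op 3 (out_shuffle): [6 4 2 0 5 3 1]
After op 4 (in_shuffle): [0 6 5 4 3 2 1]
After op 5 (in_shuffle): [4 0 3 6 2 5 1]

Answer: 4 0 3 6 2 5 1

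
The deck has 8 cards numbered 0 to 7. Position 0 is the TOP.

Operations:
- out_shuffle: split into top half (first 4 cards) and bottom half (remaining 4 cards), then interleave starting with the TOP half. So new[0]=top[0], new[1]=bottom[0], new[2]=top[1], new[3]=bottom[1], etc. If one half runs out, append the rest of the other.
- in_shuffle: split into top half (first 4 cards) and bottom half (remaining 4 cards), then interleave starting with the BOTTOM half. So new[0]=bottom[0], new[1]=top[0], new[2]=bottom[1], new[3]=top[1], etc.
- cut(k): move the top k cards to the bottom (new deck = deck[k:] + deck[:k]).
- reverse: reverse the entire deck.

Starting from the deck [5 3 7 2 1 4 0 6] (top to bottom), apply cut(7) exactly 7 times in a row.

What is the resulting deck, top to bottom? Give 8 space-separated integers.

After op 1 (cut(7)): [6 5 3 7 2 1 4 0]
After op 2 (cut(7)): [0 6 5 3 7 2 1 4]
After op 3 (cut(7)): [4 0 6 5 3 7 2 1]
After op 4 (cut(7)): [1 4 0 6 5 3 7 2]
After op 5 (cut(7)): [2 1 4 0 6 5 3 7]
After op 6 (cut(7)): [7 2 1 4 0 6 5 3]
After op 7 (cut(7)): [3 7 2 1 4 0 6 5]

Answer: 3 7 2 1 4 0 6 5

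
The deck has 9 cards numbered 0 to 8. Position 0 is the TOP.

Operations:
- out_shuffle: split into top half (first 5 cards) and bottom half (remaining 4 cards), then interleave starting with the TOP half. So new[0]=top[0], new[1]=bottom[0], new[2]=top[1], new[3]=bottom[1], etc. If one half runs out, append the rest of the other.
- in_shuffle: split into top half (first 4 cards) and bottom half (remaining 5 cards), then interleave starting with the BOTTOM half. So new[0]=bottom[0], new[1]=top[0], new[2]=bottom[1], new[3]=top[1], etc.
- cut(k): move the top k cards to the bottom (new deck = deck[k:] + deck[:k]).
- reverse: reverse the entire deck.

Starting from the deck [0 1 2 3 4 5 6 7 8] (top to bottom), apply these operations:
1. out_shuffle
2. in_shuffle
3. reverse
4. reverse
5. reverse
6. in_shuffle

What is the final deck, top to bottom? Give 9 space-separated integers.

Answer: 3 4 5 6 7 8 0 1 2

Derivation:
After op 1 (out_shuffle): [0 5 1 6 2 7 3 8 4]
After op 2 (in_shuffle): [2 0 7 5 3 1 8 6 4]
After op 3 (reverse): [4 6 8 1 3 5 7 0 2]
After op 4 (reverse): [2 0 7 5 3 1 8 6 4]
After op 5 (reverse): [4 6 8 1 3 5 7 0 2]
After op 6 (in_shuffle): [3 4 5 6 7 8 0 1 2]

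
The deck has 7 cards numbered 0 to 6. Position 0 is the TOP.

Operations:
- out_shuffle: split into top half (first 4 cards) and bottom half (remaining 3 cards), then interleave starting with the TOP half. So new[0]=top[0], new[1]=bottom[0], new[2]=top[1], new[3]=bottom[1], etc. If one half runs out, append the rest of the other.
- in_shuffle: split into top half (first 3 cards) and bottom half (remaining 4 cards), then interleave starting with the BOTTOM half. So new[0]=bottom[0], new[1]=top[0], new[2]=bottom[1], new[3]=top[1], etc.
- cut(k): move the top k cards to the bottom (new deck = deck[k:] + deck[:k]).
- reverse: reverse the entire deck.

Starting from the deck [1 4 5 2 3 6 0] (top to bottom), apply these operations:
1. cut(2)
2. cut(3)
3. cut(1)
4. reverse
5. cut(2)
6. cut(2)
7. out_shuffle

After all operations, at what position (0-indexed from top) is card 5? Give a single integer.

After op 1 (cut(2)): [5 2 3 6 0 1 4]
After op 2 (cut(3)): [6 0 1 4 5 2 3]
After op 3 (cut(1)): [0 1 4 5 2 3 6]
After op 4 (reverse): [6 3 2 5 4 1 0]
After op 5 (cut(2)): [2 5 4 1 0 6 3]
After op 6 (cut(2)): [4 1 0 6 3 2 5]
After op 7 (out_shuffle): [4 3 1 2 0 5 6]
Card 5 is at position 5.

Answer: 5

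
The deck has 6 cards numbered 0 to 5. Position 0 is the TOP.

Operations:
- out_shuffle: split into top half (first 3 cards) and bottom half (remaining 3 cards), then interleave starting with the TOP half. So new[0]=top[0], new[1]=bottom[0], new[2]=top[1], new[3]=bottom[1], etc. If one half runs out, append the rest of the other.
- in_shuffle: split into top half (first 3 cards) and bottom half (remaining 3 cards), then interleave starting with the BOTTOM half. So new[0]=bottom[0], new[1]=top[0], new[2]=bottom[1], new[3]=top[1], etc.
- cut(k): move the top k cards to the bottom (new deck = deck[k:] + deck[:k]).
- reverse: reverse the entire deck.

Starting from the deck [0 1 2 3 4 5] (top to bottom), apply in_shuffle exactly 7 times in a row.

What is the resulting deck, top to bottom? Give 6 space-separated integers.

Answer: 3 0 4 1 5 2

Derivation:
After op 1 (in_shuffle): [3 0 4 1 5 2]
After op 2 (in_shuffle): [1 3 5 0 2 4]
After op 3 (in_shuffle): [0 1 2 3 4 5]
After op 4 (in_shuffle): [3 0 4 1 5 2]
After op 5 (in_shuffle): [1 3 5 0 2 4]
After op 6 (in_shuffle): [0 1 2 3 4 5]
After op 7 (in_shuffle): [3 0 4 1 5 2]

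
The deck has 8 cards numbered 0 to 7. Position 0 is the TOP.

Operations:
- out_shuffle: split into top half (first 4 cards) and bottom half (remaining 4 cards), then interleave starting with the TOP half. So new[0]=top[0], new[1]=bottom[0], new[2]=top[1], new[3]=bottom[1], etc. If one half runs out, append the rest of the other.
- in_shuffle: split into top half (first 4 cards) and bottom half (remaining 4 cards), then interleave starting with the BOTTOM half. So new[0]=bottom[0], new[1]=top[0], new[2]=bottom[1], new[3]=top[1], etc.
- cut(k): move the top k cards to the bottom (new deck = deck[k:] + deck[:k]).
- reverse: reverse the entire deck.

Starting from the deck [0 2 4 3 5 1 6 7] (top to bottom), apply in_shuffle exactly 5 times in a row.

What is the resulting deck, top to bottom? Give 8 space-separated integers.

After op 1 (in_shuffle): [5 0 1 2 6 4 7 3]
After op 2 (in_shuffle): [6 5 4 0 7 1 3 2]
After op 3 (in_shuffle): [7 6 1 5 3 4 2 0]
After op 4 (in_shuffle): [3 7 4 6 2 1 0 5]
After op 5 (in_shuffle): [2 3 1 7 0 4 5 6]

Answer: 2 3 1 7 0 4 5 6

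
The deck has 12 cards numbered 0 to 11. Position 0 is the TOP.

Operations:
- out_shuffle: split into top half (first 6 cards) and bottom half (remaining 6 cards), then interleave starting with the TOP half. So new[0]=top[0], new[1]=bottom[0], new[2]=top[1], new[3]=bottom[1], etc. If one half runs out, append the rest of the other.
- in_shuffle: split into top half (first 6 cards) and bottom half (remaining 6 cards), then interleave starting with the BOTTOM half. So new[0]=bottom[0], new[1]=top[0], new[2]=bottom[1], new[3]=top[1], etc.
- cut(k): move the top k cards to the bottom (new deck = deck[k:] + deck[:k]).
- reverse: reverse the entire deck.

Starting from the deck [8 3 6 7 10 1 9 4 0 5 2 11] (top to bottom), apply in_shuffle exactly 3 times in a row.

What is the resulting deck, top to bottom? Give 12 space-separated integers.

Answer: 10 5 3 9 11 7 0 8 1 2 6 4

Derivation:
After op 1 (in_shuffle): [9 8 4 3 0 6 5 7 2 10 11 1]
After op 2 (in_shuffle): [5 9 7 8 2 4 10 3 11 0 1 6]
After op 3 (in_shuffle): [10 5 3 9 11 7 0 8 1 2 6 4]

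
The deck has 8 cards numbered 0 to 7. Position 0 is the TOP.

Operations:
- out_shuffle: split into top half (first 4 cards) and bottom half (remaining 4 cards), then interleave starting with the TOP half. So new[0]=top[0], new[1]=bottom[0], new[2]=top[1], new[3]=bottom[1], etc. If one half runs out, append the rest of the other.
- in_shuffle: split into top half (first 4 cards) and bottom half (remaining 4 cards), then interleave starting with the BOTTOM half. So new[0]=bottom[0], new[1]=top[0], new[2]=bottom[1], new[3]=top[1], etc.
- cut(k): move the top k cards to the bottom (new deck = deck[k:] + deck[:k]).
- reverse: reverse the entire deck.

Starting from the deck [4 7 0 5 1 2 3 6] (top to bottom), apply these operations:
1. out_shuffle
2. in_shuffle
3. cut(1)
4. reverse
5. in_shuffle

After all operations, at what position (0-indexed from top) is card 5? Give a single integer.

Answer: 0

Derivation:
After op 1 (out_shuffle): [4 1 7 2 0 3 5 6]
After op 2 (in_shuffle): [0 4 3 1 5 7 6 2]
After op 3 (cut(1)): [4 3 1 5 7 6 2 0]
After op 4 (reverse): [0 2 6 7 5 1 3 4]
After op 5 (in_shuffle): [5 0 1 2 3 6 4 7]
Card 5 is at position 0.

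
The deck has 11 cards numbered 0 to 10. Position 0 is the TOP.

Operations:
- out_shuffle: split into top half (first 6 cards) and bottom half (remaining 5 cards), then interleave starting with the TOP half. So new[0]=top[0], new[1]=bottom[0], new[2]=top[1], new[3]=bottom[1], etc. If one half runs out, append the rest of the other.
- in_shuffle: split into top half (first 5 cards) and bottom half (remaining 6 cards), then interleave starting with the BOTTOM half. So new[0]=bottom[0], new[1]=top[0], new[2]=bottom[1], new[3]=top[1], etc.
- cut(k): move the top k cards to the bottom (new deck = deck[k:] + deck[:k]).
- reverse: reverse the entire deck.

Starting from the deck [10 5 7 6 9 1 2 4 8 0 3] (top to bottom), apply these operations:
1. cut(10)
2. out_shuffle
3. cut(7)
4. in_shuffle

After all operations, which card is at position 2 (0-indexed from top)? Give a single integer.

Answer: 10

Derivation:
After op 1 (cut(10)): [3 10 5 7 6 9 1 2 4 8 0]
After op 2 (out_shuffle): [3 1 10 2 5 4 7 8 6 0 9]
After op 3 (cut(7)): [8 6 0 9 3 1 10 2 5 4 7]
After op 4 (in_shuffle): [1 8 10 6 2 0 5 9 4 3 7]
Position 2: card 10.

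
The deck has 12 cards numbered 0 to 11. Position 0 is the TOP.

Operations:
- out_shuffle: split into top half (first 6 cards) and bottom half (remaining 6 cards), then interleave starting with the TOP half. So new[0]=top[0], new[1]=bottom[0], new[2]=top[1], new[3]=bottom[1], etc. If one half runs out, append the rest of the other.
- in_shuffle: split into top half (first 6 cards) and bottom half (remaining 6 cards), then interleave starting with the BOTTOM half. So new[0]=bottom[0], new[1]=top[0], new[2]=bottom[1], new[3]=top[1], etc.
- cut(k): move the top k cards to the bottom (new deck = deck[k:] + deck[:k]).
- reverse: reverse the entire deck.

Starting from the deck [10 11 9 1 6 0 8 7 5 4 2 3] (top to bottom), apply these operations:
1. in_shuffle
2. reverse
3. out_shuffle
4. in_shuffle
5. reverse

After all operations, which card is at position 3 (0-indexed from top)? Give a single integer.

After op 1 (in_shuffle): [8 10 7 11 5 9 4 1 2 6 3 0]
After op 2 (reverse): [0 3 6 2 1 4 9 5 11 7 10 8]
After op 3 (out_shuffle): [0 9 3 5 6 11 2 7 1 10 4 8]
After op 4 (in_shuffle): [2 0 7 9 1 3 10 5 4 6 8 11]
After op 5 (reverse): [11 8 6 4 5 10 3 1 9 7 0 2]
Position 3: card 4.

Answer: 4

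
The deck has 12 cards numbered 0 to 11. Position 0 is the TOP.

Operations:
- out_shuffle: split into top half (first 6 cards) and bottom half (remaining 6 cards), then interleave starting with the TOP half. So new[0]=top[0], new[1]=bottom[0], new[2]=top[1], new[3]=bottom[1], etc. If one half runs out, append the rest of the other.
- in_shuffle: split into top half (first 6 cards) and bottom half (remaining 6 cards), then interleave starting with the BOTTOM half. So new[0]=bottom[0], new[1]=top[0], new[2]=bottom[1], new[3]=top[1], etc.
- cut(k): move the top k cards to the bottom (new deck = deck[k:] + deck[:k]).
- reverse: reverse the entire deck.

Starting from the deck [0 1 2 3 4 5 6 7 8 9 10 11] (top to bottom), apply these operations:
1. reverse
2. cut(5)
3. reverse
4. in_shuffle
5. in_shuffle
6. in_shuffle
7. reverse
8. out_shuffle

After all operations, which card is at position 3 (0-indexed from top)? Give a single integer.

Answer: 6

Derivation:
After op 1 (reverse): [11 10 9 8 7 6 5 4 3 2 1 0]
After op 2 (cut(5)): [6 5 4 3 2 1 0 11 10 9 8 7]
After op 3 (reverse): [7 8 9 10 11 0 1 2 3 4 5 6]
After op 4 (in_shuffle): [1 7 2 8 3 9 4 10 5 11 6 0]
After op 5 (in_shuffle): [4 1 10 7 5 2 11 8 6 3 0 9]
After op 6 (in_shuffle): [11 4 8 1 6 10 3 7 0 5 9 2]
After op 7 (reverse): [2 9 5 0 7 3 10 6 1 8 4 11]
After op 8 (out_shuffle): [2 10 9 6 5 1 0 8 7 4 3 11]
Position 3: card 6.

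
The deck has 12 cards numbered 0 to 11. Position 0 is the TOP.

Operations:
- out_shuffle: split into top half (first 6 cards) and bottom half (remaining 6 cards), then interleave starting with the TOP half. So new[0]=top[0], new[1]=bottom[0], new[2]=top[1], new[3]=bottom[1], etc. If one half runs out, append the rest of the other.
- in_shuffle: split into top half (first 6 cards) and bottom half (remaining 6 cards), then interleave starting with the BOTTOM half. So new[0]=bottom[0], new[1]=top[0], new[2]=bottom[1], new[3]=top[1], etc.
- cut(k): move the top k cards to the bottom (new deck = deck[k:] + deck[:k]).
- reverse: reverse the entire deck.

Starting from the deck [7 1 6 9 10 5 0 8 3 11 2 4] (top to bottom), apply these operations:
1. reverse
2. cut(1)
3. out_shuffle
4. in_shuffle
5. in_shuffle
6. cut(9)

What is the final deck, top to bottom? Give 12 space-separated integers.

Answer: 0 6 11 7 8 9 2 5 1 3 10 4

Derivation:
After op 1 (reverse): [4 2 11 3 8 0 5 10 9 6 1 7]
After op 2 (cut(1)): [2 11 3 8 0 5 10 9 6 1 7 4]
After op 3 (out_shuffle): [2 10 11 9 3 6 8 1 0 7 5 4]
After op 4 (in_shuffle): [8 2 1 10 0 11 7 9 5 3 4 6]
After op 5 (in_shuffle): [7 8 9 2 5 1 3 10 4 0 6 11]
After op 6 (cut(9)): [0 6 11 7 8 9 2 5 1 3 10 4]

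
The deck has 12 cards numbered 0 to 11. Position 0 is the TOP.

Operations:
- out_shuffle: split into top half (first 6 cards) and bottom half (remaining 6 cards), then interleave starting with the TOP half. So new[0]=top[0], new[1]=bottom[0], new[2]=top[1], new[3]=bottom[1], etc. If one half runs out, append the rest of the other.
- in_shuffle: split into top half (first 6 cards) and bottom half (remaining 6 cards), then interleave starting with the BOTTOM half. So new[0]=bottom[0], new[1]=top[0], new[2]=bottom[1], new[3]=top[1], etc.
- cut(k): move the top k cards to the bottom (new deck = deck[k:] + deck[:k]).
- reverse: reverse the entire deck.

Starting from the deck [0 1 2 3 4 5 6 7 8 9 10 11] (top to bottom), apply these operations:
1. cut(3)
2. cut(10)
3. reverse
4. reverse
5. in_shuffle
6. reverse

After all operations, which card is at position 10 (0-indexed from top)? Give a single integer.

After op 1 (cut(3)): [3 4 5 6 7 8 9 10 11 0 1 2]
After op 2 (cut(10)): [1 2 3 4 5 6 7 8 9 10 11 0]
After op 3 (reverse): [0 11 10 9 8 7 6 5 4 3 2 1]
After op 4 (reverse): [1 2 3 4 5 6 7 8 9 10 11 0]
After op 5 (in_shuffle): [7 1 8 2 9 3 10 4 11 5 0 6]
After op 6 (reverse): [6 0 5 11 4 10 3 9 2 8 1 7]
Position 10: card 1.

Answer: 1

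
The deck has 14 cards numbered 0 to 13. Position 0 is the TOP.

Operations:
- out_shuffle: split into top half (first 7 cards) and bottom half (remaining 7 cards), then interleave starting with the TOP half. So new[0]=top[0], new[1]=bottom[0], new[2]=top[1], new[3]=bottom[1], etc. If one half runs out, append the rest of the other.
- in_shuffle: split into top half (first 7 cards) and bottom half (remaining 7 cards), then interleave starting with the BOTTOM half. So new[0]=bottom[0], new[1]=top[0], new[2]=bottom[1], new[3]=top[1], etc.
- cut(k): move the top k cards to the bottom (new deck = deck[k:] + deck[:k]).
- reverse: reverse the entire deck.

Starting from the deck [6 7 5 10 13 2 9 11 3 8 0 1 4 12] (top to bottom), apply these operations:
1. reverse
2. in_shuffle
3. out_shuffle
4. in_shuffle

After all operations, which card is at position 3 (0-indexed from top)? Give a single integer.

Answer: 0

Derivation:
After op 1 (reverse): [12 4 1 0 8 3 11 9 2 13 10 5 7 6]
After op 2 (in_shuffle): [9 12 2 4 13 1 10 0 5 8 7 3 6 11]
After op 3 (out_shuffle): [9 0 12 5 2 8 4 7 13 3 1 6 10 11]
After op 4 (in_shuffle): [7 9 13 0 3 12 1 5 6 2 10 8 11 4]
Position 3: card 0.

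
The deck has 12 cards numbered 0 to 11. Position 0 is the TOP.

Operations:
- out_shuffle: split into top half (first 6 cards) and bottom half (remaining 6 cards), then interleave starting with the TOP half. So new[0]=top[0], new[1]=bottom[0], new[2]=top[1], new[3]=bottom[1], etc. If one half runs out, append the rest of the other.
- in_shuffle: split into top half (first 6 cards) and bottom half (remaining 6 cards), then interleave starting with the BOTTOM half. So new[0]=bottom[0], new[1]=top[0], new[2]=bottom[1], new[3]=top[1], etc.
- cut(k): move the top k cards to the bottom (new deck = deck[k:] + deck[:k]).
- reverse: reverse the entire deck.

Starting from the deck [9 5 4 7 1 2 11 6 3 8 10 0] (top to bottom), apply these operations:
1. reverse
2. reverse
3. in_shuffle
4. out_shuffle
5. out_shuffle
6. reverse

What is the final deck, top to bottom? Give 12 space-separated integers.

Answer: 2 10 4 6 0 7 3 9 1 8 5 11

Derivation:
After op 1 (reverse): [0 10 8 3 6 11 2 1 7 4 5 9]
After op 2 (reverse): [9 5 4 7 1 2 11 6 3 8 10 0]
After op 3 (in_shuffle): [11 9 6 5 3 4 8 7 10 1 0 2]
After op 4 (out_shuffle): [11 8 9 7 6 10 5 1 3 0 4 2]
After op 5 (out_shuffle): [11 5 8 1 9 3 7 0 6 4 10 2]
After op 6 (reverse): [2 10 4 6 0 7 3 9 1 8 5 11]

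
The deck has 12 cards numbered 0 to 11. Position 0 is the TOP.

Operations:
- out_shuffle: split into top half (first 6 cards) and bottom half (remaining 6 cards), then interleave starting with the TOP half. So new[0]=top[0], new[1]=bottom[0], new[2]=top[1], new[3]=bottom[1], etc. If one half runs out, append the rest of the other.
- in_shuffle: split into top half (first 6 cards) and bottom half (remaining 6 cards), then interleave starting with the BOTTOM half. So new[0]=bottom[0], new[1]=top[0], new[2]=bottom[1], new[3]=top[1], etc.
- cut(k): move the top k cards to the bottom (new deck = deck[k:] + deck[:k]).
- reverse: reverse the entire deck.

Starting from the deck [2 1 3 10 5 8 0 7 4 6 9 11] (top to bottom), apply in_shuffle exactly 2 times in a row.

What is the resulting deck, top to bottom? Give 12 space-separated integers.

Answer: 6 0 10 2 9 7 5 1 11 4 8 3

Derivation:
After op 1 (in_shuffle): [0 2 7 1 4 3 6 10 9 5 11 8]
After op 2 (in_shuffle): [6 0 10 2 9 7 5 1 11 4 8 3]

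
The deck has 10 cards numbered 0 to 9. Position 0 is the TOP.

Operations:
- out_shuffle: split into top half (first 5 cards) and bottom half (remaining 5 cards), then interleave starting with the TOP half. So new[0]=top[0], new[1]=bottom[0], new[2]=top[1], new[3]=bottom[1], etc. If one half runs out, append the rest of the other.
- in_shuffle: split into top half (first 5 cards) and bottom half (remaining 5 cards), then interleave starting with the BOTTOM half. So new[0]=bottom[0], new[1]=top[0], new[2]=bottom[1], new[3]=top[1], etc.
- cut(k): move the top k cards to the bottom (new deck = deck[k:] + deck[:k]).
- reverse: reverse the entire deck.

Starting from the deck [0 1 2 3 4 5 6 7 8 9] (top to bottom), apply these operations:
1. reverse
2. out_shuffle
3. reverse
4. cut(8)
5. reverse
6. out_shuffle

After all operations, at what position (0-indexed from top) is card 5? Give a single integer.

After op 1 (reverse): [9 8 7 6 5 4 3 2 1 0]
After op 2 (out_shuffle): [9 4 8 3 7 2 6 1 5 0]
After op 3 (reverse): [0 5 1 6 2 7 3 8 4 9]
After op 4 (cut(8)): [4 9 0 5 1 6 2 7 3 8]
After op 5 (reverse): [8 3 7 2 6 1 5 0 9 4]
After op 6 (out_shuffle): [8 1 3 5 7 0 2 9 6 4]
Card 5 is at position 3.

Answer: 3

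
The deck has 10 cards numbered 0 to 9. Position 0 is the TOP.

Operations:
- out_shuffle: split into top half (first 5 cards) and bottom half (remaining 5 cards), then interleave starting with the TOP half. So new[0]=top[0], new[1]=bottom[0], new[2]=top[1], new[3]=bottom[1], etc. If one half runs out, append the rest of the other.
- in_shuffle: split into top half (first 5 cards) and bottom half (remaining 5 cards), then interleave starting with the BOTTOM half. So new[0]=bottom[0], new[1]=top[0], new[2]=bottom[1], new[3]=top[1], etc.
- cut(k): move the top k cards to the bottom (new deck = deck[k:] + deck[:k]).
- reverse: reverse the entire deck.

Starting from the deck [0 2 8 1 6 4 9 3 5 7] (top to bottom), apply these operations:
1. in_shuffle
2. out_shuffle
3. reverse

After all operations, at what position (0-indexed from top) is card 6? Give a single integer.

Answer: 0

Derivation:
After op 1 (in_shuffle): [4 0 9 2 3 8 5 1 7 6]
After op 2 (out_shuffle): [4 8 0 5 9 1 2 7 3 6]
After op 3 (reverse): [6 3 7 2 1 9 5 0 8 4]
Card 6 is at position 0.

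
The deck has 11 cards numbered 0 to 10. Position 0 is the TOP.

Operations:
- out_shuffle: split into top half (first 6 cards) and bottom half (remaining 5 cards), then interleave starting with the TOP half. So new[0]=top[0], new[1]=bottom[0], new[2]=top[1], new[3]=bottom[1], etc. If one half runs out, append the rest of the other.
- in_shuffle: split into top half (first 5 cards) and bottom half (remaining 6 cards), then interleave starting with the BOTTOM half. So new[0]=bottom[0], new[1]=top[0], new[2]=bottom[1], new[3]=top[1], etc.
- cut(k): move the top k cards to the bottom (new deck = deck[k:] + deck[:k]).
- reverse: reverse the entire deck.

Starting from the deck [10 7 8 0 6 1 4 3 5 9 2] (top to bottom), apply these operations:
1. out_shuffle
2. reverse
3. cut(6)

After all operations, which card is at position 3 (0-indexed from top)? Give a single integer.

Answer: 4

Derivation:
After op 1 (out_shuffle): [10 4 7 3 8 5 0 9 6 2 1]
After op 2 (reverse): [1 2 6 9 0 5 8 3 7 4 10]
After op 3 (cut(6)): [8 3 7 4 10 1 2 6 9 0 5]
Position 3: card 4.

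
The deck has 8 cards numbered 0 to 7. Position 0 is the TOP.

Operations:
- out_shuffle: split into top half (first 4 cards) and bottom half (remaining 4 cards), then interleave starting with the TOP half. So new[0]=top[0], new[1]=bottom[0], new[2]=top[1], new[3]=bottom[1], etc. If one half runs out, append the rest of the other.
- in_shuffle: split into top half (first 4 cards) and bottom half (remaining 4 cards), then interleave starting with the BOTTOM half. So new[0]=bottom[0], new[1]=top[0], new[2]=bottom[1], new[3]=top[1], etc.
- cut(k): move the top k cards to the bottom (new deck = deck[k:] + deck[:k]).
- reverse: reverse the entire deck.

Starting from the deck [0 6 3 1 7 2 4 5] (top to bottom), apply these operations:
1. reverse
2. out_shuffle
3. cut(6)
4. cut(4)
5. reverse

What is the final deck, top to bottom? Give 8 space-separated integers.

Answer: 1 5 0 7 6 2 3 4

Derivation:
After op 1 (reverse): [5 4 2 7 1 3 6 0]
After op 2 (out_shuffle): [5 1 4 3 2 6 7 0]
After op 3 (cut(6)): [7 0 5 1 4 3 2 6]
After op 4 (cut(4)): [4 3 2 6 7 0 5 1]
After op 5 (reverse): [1 5 0 7 6 2 3 4]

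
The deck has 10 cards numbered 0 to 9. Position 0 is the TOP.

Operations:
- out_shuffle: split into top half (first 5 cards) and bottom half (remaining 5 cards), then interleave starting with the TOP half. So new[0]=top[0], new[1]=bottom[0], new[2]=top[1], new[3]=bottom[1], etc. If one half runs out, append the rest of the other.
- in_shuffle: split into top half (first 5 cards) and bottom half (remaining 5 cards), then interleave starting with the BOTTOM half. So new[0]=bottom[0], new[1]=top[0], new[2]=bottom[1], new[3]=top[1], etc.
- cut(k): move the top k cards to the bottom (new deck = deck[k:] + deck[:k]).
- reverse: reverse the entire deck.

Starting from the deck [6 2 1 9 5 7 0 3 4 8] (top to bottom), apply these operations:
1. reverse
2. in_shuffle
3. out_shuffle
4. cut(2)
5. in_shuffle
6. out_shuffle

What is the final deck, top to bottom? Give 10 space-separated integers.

After op 1 (reverse): [8 4 3 0 7 5 9 1 2 6]
After op 2 (in_shuffle): [5 8 9 4 1 3 2 0 6 7]
After op 3 (out_shuffle): [5 3 8 2 9 0 4 6 1 7]
After op 4 (cut(2)): [8 2 9 0 4 6 1 7 5 3]
After op 5 (in_shuffle): [6 8 1 2 7 9 5 0 3 4]
After op 6 (out_shuffle): [6 9 8 5 1 0 2 3 7 4]

Answer: 6 9 8 5 1 0 2 3 7 4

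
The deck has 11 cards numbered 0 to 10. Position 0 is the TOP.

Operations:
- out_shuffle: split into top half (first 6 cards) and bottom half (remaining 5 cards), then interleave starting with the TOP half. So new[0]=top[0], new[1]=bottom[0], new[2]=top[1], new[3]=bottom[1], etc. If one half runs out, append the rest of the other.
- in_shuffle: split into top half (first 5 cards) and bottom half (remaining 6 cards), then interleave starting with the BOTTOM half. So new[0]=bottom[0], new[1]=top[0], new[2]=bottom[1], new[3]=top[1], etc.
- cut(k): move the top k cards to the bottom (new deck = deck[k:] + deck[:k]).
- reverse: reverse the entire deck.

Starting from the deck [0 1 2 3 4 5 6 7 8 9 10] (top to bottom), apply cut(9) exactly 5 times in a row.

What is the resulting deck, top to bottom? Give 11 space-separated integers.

Answer: 1 2 3 4 5 6 7 8 9 10 0

Derivation:
After op 1 (cut(9)): [9 10 0 1 2 3 4 5 6 7 8]
After op 2 (cut(9)): [7 8 9 10 0 1 2 3 4 5 6]
After op 3 (cut(9)): [5 6 7 8 9 10 0 1 2 3 4]
After op 4 (cut(9)): [3 4 5 6 7 8 9 10 0 1 2]
After op 5 (cut(9)): [1 2 3 4 5 6 7 8 9 10 0]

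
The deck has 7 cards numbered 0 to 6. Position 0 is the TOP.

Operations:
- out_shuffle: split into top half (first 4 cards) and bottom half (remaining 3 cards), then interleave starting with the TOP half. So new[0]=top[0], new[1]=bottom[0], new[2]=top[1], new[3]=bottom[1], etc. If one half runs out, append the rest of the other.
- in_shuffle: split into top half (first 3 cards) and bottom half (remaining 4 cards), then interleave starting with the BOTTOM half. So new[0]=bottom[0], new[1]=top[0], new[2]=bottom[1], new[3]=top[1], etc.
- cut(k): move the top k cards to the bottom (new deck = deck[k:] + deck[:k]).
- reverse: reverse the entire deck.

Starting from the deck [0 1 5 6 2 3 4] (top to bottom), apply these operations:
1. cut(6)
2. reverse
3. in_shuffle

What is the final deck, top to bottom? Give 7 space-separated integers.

Answer: 5 3 1 2 0 6 4

Derivation:
After op 1 (cut(6)): [4 0 1 5 6 2 3]
After op 2 (reverse): [3 2 6 5 1 0 4]
After op 3 (in_shuffle): [5 3 1 2 0 6 4]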